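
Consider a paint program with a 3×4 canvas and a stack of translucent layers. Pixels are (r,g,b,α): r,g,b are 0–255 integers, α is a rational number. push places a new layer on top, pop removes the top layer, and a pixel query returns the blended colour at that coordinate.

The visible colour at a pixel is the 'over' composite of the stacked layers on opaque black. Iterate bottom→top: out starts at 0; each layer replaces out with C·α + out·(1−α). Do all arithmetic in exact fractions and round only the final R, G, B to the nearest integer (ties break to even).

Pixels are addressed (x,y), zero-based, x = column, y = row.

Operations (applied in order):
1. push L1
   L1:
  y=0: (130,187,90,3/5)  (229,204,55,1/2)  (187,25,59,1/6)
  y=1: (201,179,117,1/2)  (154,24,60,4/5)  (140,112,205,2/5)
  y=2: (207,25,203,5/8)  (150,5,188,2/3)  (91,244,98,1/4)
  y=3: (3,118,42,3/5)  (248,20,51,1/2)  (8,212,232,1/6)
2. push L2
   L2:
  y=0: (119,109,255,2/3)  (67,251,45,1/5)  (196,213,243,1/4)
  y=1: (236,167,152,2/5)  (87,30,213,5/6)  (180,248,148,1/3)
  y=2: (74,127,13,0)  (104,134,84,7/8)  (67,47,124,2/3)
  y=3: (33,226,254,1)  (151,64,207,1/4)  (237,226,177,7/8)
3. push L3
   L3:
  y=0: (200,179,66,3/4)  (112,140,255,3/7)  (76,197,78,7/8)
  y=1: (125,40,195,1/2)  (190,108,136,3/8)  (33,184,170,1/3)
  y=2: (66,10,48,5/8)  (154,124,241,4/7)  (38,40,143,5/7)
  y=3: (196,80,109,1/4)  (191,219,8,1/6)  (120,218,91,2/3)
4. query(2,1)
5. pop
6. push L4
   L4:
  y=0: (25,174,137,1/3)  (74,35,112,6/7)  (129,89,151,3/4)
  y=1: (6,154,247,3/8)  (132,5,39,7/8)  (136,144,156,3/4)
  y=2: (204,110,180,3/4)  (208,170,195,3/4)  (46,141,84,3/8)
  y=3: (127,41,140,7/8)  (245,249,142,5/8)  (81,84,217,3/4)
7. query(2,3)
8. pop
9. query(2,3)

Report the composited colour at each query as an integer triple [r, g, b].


at x=2,y=1 over L1,L2,L3:
after L1 α=2/5: [56, 224/5, 82]
after L2 α=1/3: [292/3, 1688/15, 104]
after L3 α=1/3: [683/9, 6136/45, 126]
→ [76, 136, 126]

at x=2,y=3 over L1,L2,L4:
after L1 α=1/6: [4/3, 106/3, 116/3]
after L2 α=7/8: [4981/24, 1213/6, 3833/24]
after L4 α=3/4: [10813/96, 2725/24, 19457/96]
rounded: [113, 114, 203]

query (2,3) [L1,L2] — begin 0,0,0
after L1 α=1/6: [4/3, 106/3, 116/3]
after L2 α=7/8: [4981/24, 1213/6, 3833/24]
= [208, 202, 160]


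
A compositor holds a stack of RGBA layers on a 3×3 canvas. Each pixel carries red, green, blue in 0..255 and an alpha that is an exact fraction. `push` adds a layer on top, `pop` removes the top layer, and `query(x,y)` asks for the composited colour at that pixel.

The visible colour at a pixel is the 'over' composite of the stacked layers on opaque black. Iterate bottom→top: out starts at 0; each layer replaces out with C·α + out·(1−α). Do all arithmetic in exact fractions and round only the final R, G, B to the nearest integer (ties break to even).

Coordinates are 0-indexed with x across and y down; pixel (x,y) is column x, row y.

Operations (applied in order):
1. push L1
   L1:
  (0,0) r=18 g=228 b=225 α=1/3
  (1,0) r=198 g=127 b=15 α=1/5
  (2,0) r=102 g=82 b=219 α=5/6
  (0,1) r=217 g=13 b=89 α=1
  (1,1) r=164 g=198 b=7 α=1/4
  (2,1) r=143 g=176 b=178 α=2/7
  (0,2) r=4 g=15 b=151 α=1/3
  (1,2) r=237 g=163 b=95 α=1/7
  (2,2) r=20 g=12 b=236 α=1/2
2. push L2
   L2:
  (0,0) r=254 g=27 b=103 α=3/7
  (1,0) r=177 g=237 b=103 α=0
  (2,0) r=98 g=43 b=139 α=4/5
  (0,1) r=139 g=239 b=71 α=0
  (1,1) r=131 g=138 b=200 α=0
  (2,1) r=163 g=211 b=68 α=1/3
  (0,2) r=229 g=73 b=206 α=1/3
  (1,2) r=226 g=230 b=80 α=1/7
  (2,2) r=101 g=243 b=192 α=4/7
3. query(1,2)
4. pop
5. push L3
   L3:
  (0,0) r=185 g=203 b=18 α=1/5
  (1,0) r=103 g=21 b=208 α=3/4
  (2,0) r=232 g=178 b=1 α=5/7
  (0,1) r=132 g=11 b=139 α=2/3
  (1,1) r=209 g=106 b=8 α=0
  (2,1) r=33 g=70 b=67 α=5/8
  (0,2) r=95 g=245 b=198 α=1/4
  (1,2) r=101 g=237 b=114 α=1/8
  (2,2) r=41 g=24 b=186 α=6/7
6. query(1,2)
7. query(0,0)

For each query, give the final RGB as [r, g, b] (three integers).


at x=1,y=2 over L1,L2:
after L1 α=1/7: [237/7, 163/7, 95/7]
after L2 α=1/7: [3004/49, 2588/49, 1130/49]
= [61, 53, 23]

query (1,2) [L1,L3] — begin 0,0,0
+L1 (α=1/7) → [237/7, 163/7, 95/7]
+L3 (α=1/8) → [169/4, 50, 209/8]
rounded: [42, 50, 26]

at x=0,y=0 over L1,L3:
after L1 α=1/3: [6, 76, 75]
after L3 α=1/5: [209/5, 507/5, 318/5]
= [42, 101, 64]


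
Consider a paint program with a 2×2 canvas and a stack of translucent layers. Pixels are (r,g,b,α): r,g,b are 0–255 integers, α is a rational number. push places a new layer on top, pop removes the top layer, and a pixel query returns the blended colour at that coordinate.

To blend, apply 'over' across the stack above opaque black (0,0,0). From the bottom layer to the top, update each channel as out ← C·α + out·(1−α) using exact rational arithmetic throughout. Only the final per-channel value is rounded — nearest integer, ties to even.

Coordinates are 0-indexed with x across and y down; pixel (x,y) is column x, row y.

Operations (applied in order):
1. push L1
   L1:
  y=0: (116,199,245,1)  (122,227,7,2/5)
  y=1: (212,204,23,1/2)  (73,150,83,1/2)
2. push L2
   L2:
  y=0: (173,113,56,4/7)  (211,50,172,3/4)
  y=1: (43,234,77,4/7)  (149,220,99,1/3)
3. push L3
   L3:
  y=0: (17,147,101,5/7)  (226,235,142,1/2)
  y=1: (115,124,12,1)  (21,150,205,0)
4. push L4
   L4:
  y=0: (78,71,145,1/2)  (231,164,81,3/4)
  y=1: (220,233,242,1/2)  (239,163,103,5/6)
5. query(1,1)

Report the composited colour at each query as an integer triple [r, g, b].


(1,1) stack=L1,L2,L3,L4; from [0,0,0]:
+L1 (α=1/2) → [73/2, 75, 83/2]
+L2 (α=1/3) → [74, 370/3, 182/3]
+L3 (α=0) → [74, 370/3, 182/3]
+L4 (α=5/6) → [423/2, 2815/18, 1727/18]
rounded: [212, 156, 96]


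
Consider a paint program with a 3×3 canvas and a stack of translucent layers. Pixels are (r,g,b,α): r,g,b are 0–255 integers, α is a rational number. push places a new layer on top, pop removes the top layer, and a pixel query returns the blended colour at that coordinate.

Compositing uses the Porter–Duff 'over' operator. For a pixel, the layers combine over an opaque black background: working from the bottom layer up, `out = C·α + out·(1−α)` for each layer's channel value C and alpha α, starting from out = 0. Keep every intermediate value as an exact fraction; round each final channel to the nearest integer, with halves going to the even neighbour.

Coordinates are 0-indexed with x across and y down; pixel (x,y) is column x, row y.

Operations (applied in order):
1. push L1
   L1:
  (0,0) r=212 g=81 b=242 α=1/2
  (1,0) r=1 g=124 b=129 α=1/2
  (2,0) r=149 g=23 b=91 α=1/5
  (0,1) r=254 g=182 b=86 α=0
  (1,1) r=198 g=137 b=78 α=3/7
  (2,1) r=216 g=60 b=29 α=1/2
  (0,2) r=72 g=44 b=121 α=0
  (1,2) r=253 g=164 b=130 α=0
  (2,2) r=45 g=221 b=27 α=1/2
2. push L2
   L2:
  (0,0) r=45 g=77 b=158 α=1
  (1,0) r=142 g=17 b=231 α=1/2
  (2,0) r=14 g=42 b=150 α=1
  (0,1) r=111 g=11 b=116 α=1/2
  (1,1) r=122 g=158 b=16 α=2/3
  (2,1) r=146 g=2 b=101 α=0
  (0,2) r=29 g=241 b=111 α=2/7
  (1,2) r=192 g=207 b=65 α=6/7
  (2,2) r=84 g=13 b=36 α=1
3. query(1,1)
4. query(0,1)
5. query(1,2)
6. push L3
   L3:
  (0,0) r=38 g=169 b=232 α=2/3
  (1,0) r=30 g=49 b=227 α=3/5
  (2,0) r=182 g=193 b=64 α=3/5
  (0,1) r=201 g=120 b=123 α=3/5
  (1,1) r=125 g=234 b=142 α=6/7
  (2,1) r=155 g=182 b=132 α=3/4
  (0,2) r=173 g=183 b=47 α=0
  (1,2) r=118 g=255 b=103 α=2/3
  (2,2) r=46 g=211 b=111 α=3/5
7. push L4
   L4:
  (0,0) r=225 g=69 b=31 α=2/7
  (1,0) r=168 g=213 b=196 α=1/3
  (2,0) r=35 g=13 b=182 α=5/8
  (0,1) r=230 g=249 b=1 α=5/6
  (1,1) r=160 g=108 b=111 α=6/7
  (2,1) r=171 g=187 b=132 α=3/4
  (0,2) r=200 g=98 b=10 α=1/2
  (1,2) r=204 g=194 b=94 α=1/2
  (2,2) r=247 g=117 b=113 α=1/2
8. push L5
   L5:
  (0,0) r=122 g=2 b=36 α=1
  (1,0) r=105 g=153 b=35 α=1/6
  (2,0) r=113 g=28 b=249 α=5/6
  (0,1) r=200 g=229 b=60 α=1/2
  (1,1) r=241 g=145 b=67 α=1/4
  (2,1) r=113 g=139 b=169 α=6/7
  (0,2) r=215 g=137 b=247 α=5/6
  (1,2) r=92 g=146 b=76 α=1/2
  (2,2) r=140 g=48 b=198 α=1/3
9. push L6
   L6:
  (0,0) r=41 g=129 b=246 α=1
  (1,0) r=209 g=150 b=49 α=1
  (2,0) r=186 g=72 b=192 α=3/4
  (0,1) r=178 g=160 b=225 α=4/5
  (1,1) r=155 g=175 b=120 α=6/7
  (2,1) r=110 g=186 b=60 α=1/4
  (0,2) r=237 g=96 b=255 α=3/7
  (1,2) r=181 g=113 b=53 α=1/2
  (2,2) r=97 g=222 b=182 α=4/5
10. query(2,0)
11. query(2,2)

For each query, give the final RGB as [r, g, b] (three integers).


(1,1) stack=L1,L2; from [0,0,0]:
after L1 α=3/7: [594/7, 411/7, 234/7]
after L2 α=2/3: [2302/21, 2623/21, 458/21]
= [110, 125, 22]

at x=0,y=1 over L1,L2:
after L1 α=0: [0, 0, 0]
after L2 α=1/2: [111/2, 11/2, 58]
rounded: [56, 6, 58]

query (1,2) [L1,L2] — begin 0,0,0
after L1 α=0: [0, 0, 0]
after L2 α=6/7: [1152/7, 1242/7, 390/7]
→ [165, 177, 56]

at x=2,y=0 over L1,L2,L3,L4,L5,L6:
+L1 (α=1/5) → [149/5, 23/5, 91/5]
+L2 (α=1) → [14, 42, 150]
+L3 (α=3/5) → [574/5, 663/5, 492/5]
+L4 (α=5/8) → [2597/40, 1157/20, 3013/20]
+L5 (α=5/6) → [8399/80, 1319/40, 27913/120]
+L6 (α=3/4) → [53039/320, 9959/160, 97033/480]
rounded: [166, 62, 202]

at x=2,y=2 over L1,L2,L3,L4,L5,L6:
+L1 (α=1/2) → [45/2, 221/2, 27/2]
+L2 (α=1) → [84, 13, 36]
+L3 (α=3/5) → [306/5, 659/5, 81]
+L4 (α=1/2) → [1541/10, 622/5, 97]
+L5 (α=1/3) → [747/5, 1484/15, 392/3]
+L6 (α=4/5) → [2687/25, 14804/75, 2576/15]
→ [107, 197, 172]


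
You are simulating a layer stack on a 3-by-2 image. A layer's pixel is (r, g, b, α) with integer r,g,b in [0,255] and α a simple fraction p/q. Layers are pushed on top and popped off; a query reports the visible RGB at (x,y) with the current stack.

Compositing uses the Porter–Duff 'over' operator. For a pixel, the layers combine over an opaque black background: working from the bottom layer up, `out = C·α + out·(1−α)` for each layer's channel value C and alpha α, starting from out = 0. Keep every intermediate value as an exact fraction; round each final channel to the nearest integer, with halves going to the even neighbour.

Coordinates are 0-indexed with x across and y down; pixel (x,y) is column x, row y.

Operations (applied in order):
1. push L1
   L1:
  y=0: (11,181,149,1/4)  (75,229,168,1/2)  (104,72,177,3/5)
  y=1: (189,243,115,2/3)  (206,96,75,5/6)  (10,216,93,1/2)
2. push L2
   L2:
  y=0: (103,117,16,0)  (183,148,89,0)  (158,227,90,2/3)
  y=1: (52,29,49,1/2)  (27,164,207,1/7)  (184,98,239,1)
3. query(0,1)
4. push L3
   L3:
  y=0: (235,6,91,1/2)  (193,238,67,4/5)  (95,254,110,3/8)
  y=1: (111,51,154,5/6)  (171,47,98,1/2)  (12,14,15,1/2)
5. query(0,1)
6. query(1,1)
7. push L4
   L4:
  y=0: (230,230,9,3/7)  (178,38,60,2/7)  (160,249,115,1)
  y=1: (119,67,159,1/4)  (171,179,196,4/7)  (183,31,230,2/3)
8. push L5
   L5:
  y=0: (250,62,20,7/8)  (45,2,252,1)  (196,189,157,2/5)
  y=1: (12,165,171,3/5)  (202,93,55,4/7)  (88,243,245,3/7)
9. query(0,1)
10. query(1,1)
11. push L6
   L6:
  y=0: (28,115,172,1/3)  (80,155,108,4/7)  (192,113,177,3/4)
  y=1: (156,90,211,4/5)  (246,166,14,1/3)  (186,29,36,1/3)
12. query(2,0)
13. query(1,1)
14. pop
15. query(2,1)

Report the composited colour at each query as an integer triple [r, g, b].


at x=0,y=1 over L1,L2:
+L1 (α=2/3) → [126, 162, 230/3]
+L2 (α=1/2) → [89, 191/2, 377/6]
rounded: [89, 96, 63]

(0,1) stack=L1,L2,L3; from [0,0,0]:
L1 α=2/3: [126, 162, 230/3]
L2 α=1/2: [89, 191/2, 377/6]
L3 α=5/6: [322/3, 701/12, 4997/36]
= [107, 58, 139]

(1,1) stack=L1,L2,L3; from [0,0,0]:
L1 α=5/6: [515/3, 80, 125/2]
L2 α=1/7: [151, 92, 582/7]
L3 α=1/2: [161, 139/2, 634/7]
→ [161, 70, 91]

(0,1) stack=L1,L2,L3,L4,L5; from [0,0,0]:
+L1 (α=2/3) → [126, 162, 230/3]
+L2 (α=1/2) → [89, 191/2, 377/6]
+L3 (α=5/6) → [322/3, 701/12, 4997/36]
+L4 (α=1/4) → [441/4, 969/16, 6905/48]
+L5 (α=3/5) → [513/10, 4929/40, 19217/120]
rounded: [51, 123, 160]

(1,1) stack=L1,L2,L3,L4,L5; from [0,0,0]:
L1 α=5/6: [515/3, 80, 125/2]
L2 α=1/7: [151, 92, 582/7]
L3 α=1/2: [161, 139/2, 634/7]
L4 α=4/7: [1167/7, 1849/14, 7390/49]
L5 α=4/7: [9157/49, 10755/98, 32950/343]
→ [187, 110, 96]

(2,0) stack=L1,L2,L3,L4,L5,L6; from [0,0,0]:
+L1 (α=3/5) → [312/5, 216/5, 531/5]
+L2 (α=2/3) → [1892/15, 2486/15, 477/5]
+L3 (α=3/8) → [2747/24, 1193/6, 807/8]
+L4 (α=1) → [160, 249, 115]
+L5 (α=2/5) → [872/5, 225, 659/5]
+L6 (α=3/4) → [938/5, 141, 1657/10]
rounded: [188, 141, 166]

query (1,1) [L1,L2,L3,L4,L5,L6] — begin 0,0,0
+L1 (α=5/6) → [515/3, 80, 125/2]
+L2 (α=1/7) → [151, 92, 582/7]
+L3 (α=1/2) → [161, 139/2, 634/7]
+L4 (α=4/7) → [1167/7, 1849/14, 7390/49]
+L5 (α=4/7) → [9157/49, 10755/98, 32950/343]
+L6 (α=1/3) → [30368/147, 18889/147, 70702/1029]
rounded: [207, 128, 69]

query (2,1) [L1,L2,L3,L4,L5] — begin 0,0,0
after L1 α=1/2: [5, 108, 93/2]
after L2 α=1: [184, 98, 239]
after L3 α=1/2: [98, 56, 127]
after L4 α=2/3: [464/3, 118/3, 587/3]
after L5 α=3/7: [2648/21, 2659/21, 4553/21]
→ [126, 127, 217]


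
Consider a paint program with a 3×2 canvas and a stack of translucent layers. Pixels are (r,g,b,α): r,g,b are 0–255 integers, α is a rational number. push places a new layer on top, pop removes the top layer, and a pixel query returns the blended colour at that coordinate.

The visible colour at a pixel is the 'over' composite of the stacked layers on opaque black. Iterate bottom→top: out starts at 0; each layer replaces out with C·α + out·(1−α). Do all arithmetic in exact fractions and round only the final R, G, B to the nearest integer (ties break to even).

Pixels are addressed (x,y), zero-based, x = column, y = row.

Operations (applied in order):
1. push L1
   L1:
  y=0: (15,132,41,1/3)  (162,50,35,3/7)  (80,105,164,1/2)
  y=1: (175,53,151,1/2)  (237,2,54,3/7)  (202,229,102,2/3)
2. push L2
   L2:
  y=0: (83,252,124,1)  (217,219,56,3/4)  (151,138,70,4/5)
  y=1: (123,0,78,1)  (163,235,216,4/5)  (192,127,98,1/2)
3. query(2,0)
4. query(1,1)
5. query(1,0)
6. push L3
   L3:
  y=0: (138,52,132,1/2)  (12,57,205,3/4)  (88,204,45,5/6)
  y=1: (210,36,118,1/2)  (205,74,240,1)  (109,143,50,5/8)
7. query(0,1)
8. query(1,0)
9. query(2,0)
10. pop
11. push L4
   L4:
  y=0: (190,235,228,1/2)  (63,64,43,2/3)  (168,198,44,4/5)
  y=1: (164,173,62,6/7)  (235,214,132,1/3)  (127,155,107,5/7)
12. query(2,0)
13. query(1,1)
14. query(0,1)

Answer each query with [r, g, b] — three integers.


(2,0) stack=L1,L2; from [0,0,0]:
after L1 α=1/2: [40, 105/2, 82]
after L2 α=4/5: [644/5, 1209/10, 362/5]
= [129, 121, 72]

query (1,1) [L1,L2] — begin 0,0,0
after L1 α=3/7: [711/7, 6/7, 162/7]
after L2 α=4/5: [1055/7, 6586/35, 1242/7]
→ [151, 188, 177]

(1,0) stack=L1,L2; from [0,0,0]:
after L1 α=3/7: [486/7, 150/7, 15]
after L2 α=3/4: [5043/28, 4749/28, 183/4]
= [180, 170, 46]

(0,1) stack=L1,L2,L3; from [0,0,0]:
after L1 α=1/2: [175/2, 53/2, 151/2]
after L2 α=1: [123, 0, 78]
after L3 α=1/2: [333/2, 18, 98]
rounded: [166, 18, 98]

(1,0) stack=L1,L2,L3; from [0,0,0]:
after L1 α=3/7: [486/7, 150/7, 15]
after L2 α=3/4: [5043/28, 4749/28, 183/4]
after L3 α=3/4: [6051/112, 9537/112, 2643/16]
= [54, 85, 165]

query (2,0) [L1,L2,L3] — begin 0,0,0
after L1 α=1/2: [40, 105/2, 82]
after L2 α=4/5: [644/5, 1209/10, 362/5]
after L3 α=5/6: [474/5, 3803/20, 1487/30]
= [95, 190, 50]

at x=2,y=0 over L1,L2,L4:
after L1 α=1/2: [40, 105/2, 82]
after L2 α=4/5: [644/5, 1209/10, 362/5]
after L4 α=4/5: [4004/25, 9129/50, 1242/25]
rounded: [160, 183, 50]

(1,1) stack=L1,L2,L4; from [0,0,0]:
L1 α=3/7: [711/7, 6/7, 162/7]
L2 α=4/5: [1055/7, 6586/35, 1242/7]
L4 α=1/3: [3755/21, 20662/105, 1136/7]
= [179, 197, 162]

at x=0,y=1 over L1,L2,L4:
after L1 α=1/2: [175/2, 53/2, 151/2]
after L2 α=1: [123, 0, 78]
after L4 α=6/7: [1107/7, 1038/7, 450/7]
→ [158, 148, 64]


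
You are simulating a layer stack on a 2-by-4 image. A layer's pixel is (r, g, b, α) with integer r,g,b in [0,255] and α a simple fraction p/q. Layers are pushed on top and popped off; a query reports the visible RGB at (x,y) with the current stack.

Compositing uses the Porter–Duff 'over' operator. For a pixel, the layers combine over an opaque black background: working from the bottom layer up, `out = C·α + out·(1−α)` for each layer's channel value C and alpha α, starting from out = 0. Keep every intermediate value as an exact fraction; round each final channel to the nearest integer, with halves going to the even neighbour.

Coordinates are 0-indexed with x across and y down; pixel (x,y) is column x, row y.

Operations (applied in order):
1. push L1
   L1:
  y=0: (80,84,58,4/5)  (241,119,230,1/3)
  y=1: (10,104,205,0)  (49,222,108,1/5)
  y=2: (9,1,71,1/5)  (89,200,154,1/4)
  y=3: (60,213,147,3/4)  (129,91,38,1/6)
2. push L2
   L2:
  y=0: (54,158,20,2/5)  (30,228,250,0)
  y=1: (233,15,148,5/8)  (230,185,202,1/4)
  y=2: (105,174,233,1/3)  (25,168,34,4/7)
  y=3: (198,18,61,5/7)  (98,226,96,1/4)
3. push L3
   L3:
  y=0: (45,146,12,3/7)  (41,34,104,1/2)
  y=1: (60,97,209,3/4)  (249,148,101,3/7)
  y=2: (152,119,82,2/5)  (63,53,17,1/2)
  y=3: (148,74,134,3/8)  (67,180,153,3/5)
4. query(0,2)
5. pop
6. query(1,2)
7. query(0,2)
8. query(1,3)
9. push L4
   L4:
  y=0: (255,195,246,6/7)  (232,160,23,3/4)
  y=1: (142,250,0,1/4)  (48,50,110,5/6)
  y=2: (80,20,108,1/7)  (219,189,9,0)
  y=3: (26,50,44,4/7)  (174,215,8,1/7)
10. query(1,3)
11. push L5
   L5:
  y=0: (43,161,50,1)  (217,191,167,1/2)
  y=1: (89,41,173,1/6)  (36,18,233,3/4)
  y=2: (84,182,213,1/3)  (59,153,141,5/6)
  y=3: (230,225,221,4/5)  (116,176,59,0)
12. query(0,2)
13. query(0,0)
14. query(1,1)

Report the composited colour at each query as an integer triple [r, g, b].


(0,2) stack=L1,L2,L3; from [0,0,0]:
L1 α=1/5: [9/5, 1/5, 71/5]
L2 α=1/3: [181/5, 872/15, 1307/15]
L3 α=2/5: [2063/25, 2062/25, 2127/25]
→ [83, 82, 85]

query (1,2) [L1,L2] — begin 0,0,0
L1 α=1/4: [89/4, 50, 77/2]
L2 α=4/7: [667/28, 822/7, 503/14]
= [24, 117, 36]

query (0,2) [L1,L2] — begin 0,0,0
L1 α=1/5: [9/5, 1/5, 71/5]
L2 α=1/3: [181/5, 872/15, 1307/15]
→ [36, 58, 87]

(1,3) stack=L1,L2; from [0,0,0]:
+L1 (α=1/6) → [43/2, 91/6, 19/3]
+L2 (α=1/4) → [325/8, 543/8, 115/4]
rounded: [41, 68, 29]

query (1,3) [L1,L2,L4] — begin 0,0,0
L1 α=1/6: [43/2, 91/6, 19/3]
L2 α=1/4: [325/8, 543/8, 115/4]
L4 α=1/7: [1671/28, 2489/28, 361/14]
= [60, 89, 26]

(0,2) stack=L1,L2,L4,L5; from [0,0,0]:
after L1 α=1/5: [9/5, 1/5, 71/5]
after L2 α=1/3: [181/5, 872/15, 1307/15]
after L4 α=1/7: [1486/35, 1844/35, 3154/35]
after L5 α=1/3: [5912/105, 10058/105, 13763/105]
rounded: [56, 96, 131]

query (0,0) [L1,L2,L4,L5] — begin 0,0,0
+L1 (α=4/5) → [64, 336/5, 232/5]
+L2 (α=2/5) → [60, 2588/25, 896/25]
+L4 (α=6/7) → [1590/7, 31838/175, 37796/175]
+L5 (α=1) → [43, 161, 50]
→ [43, 161, 50]

at x=1,y=1 over L1,L2,L4,L5:
after L1 α=1/5: [49/5, 222/5, 108/5]
after L2 α=1/4: [1297/20, 1591/20, 667/10]
after L4 α=5/6: [6097/120, 2197/40, 6167/60]
after L5 α=3/4: [19057/480, 4357/160, 48107/240]
= [40, 27, 200]


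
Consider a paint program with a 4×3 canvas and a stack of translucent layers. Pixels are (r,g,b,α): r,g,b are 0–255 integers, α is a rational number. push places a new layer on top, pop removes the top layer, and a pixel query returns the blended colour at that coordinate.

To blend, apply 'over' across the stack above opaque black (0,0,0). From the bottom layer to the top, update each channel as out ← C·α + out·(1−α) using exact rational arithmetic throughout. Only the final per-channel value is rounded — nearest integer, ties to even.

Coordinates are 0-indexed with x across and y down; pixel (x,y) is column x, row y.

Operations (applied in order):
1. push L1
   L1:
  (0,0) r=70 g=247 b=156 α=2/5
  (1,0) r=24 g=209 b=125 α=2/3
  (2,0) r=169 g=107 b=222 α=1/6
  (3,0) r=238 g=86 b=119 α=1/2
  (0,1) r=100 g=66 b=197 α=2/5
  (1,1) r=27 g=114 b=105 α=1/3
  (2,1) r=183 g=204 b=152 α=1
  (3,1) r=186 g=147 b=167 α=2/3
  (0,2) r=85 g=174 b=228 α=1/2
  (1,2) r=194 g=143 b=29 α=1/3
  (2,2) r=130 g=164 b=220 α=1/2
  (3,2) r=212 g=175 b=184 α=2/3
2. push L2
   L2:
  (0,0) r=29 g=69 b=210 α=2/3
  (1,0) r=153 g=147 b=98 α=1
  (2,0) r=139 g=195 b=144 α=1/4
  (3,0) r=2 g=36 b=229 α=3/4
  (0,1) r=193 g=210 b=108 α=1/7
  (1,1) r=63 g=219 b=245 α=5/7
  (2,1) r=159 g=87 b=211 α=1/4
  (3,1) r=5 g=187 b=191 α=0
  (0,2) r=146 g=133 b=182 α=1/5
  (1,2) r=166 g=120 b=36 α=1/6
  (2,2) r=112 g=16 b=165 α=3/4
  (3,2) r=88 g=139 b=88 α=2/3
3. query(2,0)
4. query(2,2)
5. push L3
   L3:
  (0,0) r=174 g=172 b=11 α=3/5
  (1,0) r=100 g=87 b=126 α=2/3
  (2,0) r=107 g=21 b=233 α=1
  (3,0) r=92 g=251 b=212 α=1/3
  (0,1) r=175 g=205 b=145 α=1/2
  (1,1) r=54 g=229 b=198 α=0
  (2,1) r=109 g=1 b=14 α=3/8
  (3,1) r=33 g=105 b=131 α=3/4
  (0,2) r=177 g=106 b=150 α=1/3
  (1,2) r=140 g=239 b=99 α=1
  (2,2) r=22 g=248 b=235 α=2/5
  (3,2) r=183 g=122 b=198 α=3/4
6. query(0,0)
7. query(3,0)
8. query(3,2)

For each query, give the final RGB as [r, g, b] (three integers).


query (2,0) [L1,L2] — begin 0,0,0
after L1 α=1/6: [169/6, 107/6, 37]
after L2 α=1/4: [447/8, 497/8, 255/4]
rounded: [56, 62, 64]

(2,2) stack=L1,L2; from [0,0,0]:
L1 α=1/2: [65, 82, 110]
L2 α=3/4: [401/4, 65/2, 605/4]
rounded: [100, 32, 151]

at x=0,y=0 over L1,L2,L3:
L1 α=2/5: [28, 494/5, 312/5]
L2 α=2/3: [86/3, 1184/15, 804/5]
L3 α=3/5: [1738/15, 10108/75, 1773/25]
→ [116, 135, 71]

at x=3,y=0 over L1,L2,L3:
L1 α=1/2: [119, 43, 119/2]
L2 α=3/4: [125/4, 151/4, 1493/8]
L3 α=1/3: [103/2, 653/6, 2341/12]
→ [52, 109, 195]

query (3,2) [L1,L2,L3] — begin 0,0,0
+L1 (α=2/3) → [424/3, 350/3, 368/3]
+L2 (α=2/3) → [952/9, 1184/9, 896/9]
+L3 (α=3/4) → [5893/36, 2239/18, 3121/18]
rounded: [164, 124, 173]


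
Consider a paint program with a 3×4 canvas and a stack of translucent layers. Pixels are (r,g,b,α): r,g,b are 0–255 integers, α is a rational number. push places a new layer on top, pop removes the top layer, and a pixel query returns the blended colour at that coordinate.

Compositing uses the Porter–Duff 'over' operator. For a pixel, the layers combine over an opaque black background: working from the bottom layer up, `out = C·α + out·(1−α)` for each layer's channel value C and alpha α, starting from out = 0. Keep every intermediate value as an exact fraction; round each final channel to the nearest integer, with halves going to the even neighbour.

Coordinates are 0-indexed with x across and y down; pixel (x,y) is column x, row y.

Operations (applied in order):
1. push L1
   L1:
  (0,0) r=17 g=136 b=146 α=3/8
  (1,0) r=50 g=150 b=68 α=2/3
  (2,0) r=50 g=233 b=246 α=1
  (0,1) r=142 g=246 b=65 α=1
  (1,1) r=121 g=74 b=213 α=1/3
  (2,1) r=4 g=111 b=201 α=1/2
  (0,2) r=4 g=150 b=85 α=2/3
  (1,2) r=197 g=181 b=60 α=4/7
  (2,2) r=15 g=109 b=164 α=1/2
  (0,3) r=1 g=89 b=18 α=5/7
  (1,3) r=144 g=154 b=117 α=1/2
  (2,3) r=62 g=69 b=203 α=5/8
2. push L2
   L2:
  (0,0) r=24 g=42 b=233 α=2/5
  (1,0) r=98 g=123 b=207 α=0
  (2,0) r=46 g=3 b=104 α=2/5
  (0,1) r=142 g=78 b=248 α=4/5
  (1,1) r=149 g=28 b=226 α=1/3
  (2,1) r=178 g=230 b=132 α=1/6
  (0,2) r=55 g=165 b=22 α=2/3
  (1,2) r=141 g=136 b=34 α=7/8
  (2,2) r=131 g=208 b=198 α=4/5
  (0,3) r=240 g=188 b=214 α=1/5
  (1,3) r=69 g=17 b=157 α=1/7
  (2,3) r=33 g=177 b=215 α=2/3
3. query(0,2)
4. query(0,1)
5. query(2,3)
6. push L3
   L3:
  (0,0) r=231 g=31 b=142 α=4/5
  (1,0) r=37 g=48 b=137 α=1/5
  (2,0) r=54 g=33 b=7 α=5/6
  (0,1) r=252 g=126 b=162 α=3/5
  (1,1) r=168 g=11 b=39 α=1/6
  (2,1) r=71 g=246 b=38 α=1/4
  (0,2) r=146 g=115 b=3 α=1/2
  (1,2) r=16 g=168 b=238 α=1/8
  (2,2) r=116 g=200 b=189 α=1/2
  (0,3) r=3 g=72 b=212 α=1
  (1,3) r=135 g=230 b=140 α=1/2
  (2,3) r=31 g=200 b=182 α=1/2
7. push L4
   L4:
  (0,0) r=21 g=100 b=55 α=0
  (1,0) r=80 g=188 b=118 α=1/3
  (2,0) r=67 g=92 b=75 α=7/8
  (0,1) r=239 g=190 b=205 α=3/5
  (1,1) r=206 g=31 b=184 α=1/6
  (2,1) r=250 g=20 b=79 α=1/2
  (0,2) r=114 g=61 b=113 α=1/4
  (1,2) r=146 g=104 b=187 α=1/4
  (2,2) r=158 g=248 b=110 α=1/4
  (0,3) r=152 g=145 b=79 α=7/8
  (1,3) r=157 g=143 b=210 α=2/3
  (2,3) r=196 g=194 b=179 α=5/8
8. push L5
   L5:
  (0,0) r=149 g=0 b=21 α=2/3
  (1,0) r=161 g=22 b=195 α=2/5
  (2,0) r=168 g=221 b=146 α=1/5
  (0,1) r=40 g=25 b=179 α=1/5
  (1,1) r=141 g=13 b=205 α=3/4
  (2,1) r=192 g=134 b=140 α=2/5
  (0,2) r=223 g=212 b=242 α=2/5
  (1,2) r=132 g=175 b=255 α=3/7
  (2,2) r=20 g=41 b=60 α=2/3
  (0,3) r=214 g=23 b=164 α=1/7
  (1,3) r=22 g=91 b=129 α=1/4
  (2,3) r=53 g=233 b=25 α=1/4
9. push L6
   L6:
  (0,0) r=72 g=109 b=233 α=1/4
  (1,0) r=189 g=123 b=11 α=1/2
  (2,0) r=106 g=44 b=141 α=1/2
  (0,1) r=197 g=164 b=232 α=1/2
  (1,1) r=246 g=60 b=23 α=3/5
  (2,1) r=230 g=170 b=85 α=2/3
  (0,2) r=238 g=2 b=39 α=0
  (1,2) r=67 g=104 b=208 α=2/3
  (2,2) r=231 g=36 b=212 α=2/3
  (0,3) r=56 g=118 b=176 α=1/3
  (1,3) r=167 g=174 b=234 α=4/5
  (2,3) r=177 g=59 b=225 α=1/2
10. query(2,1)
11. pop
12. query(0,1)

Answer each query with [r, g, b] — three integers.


(0,2) stack=L1,L2; from [0,0,0]:
L1 α=2/3: [8/3, 100, 170/3]
L2 α=2/3: [338/9, 430/3, 302/9]
= [38, 143, 34]

query (0,1) [L1,L2] — begin 0,0,0
+L1 (α=1) → [142, 246, 65]
+L2 (α=4/5) → [142, 558/5, 1057/5]
rounded: [142, 112, 211]

query (2,3) [L1,L2] — begin 0,0,0
L1 α=5/8: [155/4, 345/8, 1015/8]
L2 α=2/3: [419/12, 1059/8, 1485/8]
= [35, 132, 186]

at x=2,y=1 over L1,L2,L3,L4,L5,L6:
after L1 α=1/2: [2, 111/2, 201/2]
after L2 α=1/6: [94/3, 1015/12, 423/4]
after L3 α=1/4: [165/4, 1999/16, 1421/16]
after L4 α=1/2: [1165/8, 2319/32, 2685/32]
after L5 α=2/5: [6567/40, 15533/160, 3403/32]
after L6 α=2/3: [24967/120, 23311/160, 8843/96]
→ [208, 146, 92]

(0,1) stack=L1,L2,L3,L4,L5; from [0,0,0]:
L1 α=1: [142, 246, 65]
L2 α=4/5: [142, 558/5, 1057/5]
L3 α=3/5: [208, 3006/25, 4544/25]
L4 α=3/5: [1133/5, 20262/125, 24463/125]
L5 α=1/5: [4732/25, 84173/625, 120227/625]
= [189, 135, 192]


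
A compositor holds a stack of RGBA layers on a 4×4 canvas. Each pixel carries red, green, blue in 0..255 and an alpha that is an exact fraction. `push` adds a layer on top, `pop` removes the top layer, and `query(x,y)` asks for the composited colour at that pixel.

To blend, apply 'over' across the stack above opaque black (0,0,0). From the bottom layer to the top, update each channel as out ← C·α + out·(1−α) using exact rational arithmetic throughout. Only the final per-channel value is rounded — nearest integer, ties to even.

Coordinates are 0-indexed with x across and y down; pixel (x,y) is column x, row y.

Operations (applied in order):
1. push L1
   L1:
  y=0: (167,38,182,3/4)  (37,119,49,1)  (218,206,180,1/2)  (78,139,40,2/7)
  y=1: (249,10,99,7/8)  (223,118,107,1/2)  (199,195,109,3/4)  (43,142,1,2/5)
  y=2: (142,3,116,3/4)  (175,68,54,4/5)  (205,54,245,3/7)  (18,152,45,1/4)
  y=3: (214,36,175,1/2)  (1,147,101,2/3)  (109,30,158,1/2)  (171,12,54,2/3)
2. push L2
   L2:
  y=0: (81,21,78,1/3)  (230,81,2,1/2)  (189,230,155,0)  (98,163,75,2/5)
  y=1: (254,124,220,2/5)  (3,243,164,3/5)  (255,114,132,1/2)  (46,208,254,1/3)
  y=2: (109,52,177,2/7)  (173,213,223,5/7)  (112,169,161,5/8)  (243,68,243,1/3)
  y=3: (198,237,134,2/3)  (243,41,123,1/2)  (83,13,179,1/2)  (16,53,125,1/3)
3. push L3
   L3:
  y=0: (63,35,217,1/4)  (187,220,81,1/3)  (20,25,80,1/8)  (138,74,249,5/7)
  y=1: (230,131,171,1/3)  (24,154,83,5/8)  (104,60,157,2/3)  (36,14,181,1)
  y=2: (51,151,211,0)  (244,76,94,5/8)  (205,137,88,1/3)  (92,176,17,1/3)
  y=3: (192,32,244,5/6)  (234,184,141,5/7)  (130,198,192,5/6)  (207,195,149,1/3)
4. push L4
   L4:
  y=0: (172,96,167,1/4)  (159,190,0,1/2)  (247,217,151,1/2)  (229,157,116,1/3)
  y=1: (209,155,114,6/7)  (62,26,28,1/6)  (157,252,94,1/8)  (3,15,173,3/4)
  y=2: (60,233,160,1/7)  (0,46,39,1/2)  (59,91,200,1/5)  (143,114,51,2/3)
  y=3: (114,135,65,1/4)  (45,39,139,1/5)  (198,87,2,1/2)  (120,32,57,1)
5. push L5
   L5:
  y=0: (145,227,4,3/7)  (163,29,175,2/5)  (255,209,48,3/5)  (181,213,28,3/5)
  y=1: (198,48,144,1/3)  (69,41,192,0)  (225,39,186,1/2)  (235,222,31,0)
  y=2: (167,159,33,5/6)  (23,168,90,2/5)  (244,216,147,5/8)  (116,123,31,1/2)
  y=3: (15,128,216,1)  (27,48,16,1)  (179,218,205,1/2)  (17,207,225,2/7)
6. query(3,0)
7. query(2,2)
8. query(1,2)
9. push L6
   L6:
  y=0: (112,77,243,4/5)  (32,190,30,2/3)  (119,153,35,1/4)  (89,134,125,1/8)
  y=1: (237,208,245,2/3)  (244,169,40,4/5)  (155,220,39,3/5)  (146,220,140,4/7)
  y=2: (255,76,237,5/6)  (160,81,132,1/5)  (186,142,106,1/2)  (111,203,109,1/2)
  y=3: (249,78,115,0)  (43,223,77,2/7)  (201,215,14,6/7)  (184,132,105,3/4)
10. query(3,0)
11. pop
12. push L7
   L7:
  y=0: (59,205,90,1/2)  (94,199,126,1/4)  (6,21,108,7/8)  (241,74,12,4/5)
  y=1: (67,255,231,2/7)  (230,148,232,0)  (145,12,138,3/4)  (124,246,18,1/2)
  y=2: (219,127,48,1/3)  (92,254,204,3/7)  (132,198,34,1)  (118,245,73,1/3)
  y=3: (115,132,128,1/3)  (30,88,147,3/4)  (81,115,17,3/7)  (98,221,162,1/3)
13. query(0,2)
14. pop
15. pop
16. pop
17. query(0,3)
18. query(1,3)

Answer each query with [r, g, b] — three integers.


(3,0) stack=L1,L2,L3,L4,L5; from [0,0,0]:
L1 α=2/7: [156/7, 278/7, 80/7]
L2 α=2/5: [368/7, 3116/35, 258/7]
L3 α=5/7: [5566/49, 19182/245, 9231/49]
L4 α=1/3: [7451/49, 76829/735, 24146/147]
L5 α=3/5: [41509/245, 623323/3675, 12128/147]
→ [169, 170, 83]

at x=2,y=2 over L1,L2,L3,L4,L5:
after L1 α=3/7: [615/7, 162/7, 105]
after L2 α=5/8: [5765/56, 6401/56, 140]
after L3 α=1/3: [3835/28, 10237/84, 368/3]
after L4 α=1/5: [4248/35, 12148/105, 2072/15]
after L5 α=5/8: [13861/70, 12487/70, 5747/40]
→ [198, 178, 144]

at x=1,y=2 over L1,L2,L3,L4,L5:
after L1 α=4/5: [140, 272/5, 216/5]
after L2 α=5/7: [1145/7, 5869/35, 6007/35]
after L3 α=5/8: [11975/56, 30907/280, 34471/280]
after L4 α=1/2: [11975/112, 43787/560, 45391/560]
after L5 α=2/5: [41077/560, 319521/2800, 236973/2800]
rounded: [73, 114, 85]

(3,0) stack=L1,L2,L3,L4,L5,L6; from [0,0,0]:
after L1 α=2/7: [156/7, 278/7, 80/7]
after L2 α=2/5: [368/7, 3116/35, 258/7]
after L3 α=5/7: [5566/49, 19182/245, 9231/49]
after L4 α=1/3: [7451/49, 76829/735, 24146/147]
after L5 α=3/5: [41509/245, 623323/3675, 12128/147]
after L6 α=1/8: [5578/35, 693673/4200, 14753/168]
= [159, 165, 88]

(0,2) stack=L1,L2,L3,L4,L5,L7; from [0,0,0]:
+L1 (α=3/4) → [213/2, 9/4, 87]
+L2 (α=2/7) → [1501/14, 461/28, 789/7]
+L3 (α=0) → [1501/14, 461/28, 789/7]
+L4 (α=1/7) → [4923/49, 4645/98, 5854/49]
+L5 (α=5/6) → [22919/147, 82555/588, 13939/294]
+L7 (α=1/3) → [78031/441, 119893/882, 20995/441]
= [177, 136, 48]

at x=0,y=3 over L1,L2,L3:
after L1 α=1/2: [107, 18, 175/2]
after L2 α=2/3: [503/3, 164, 237/2]
after L3 α=5/6: [3383/18, 54, 2677/12]
→ [188, 54, 223]

at x=1,y=3 over L1,L2,L3:
+L1 (α=2/3) → [2/3, 98, 202/3]
+L2 (α=1/2) → [731/6, 139/2, 571/6]
+L3 (α=5/7) → [4241/21, 1059/7, 2686/21]
= [202, 151, 128]


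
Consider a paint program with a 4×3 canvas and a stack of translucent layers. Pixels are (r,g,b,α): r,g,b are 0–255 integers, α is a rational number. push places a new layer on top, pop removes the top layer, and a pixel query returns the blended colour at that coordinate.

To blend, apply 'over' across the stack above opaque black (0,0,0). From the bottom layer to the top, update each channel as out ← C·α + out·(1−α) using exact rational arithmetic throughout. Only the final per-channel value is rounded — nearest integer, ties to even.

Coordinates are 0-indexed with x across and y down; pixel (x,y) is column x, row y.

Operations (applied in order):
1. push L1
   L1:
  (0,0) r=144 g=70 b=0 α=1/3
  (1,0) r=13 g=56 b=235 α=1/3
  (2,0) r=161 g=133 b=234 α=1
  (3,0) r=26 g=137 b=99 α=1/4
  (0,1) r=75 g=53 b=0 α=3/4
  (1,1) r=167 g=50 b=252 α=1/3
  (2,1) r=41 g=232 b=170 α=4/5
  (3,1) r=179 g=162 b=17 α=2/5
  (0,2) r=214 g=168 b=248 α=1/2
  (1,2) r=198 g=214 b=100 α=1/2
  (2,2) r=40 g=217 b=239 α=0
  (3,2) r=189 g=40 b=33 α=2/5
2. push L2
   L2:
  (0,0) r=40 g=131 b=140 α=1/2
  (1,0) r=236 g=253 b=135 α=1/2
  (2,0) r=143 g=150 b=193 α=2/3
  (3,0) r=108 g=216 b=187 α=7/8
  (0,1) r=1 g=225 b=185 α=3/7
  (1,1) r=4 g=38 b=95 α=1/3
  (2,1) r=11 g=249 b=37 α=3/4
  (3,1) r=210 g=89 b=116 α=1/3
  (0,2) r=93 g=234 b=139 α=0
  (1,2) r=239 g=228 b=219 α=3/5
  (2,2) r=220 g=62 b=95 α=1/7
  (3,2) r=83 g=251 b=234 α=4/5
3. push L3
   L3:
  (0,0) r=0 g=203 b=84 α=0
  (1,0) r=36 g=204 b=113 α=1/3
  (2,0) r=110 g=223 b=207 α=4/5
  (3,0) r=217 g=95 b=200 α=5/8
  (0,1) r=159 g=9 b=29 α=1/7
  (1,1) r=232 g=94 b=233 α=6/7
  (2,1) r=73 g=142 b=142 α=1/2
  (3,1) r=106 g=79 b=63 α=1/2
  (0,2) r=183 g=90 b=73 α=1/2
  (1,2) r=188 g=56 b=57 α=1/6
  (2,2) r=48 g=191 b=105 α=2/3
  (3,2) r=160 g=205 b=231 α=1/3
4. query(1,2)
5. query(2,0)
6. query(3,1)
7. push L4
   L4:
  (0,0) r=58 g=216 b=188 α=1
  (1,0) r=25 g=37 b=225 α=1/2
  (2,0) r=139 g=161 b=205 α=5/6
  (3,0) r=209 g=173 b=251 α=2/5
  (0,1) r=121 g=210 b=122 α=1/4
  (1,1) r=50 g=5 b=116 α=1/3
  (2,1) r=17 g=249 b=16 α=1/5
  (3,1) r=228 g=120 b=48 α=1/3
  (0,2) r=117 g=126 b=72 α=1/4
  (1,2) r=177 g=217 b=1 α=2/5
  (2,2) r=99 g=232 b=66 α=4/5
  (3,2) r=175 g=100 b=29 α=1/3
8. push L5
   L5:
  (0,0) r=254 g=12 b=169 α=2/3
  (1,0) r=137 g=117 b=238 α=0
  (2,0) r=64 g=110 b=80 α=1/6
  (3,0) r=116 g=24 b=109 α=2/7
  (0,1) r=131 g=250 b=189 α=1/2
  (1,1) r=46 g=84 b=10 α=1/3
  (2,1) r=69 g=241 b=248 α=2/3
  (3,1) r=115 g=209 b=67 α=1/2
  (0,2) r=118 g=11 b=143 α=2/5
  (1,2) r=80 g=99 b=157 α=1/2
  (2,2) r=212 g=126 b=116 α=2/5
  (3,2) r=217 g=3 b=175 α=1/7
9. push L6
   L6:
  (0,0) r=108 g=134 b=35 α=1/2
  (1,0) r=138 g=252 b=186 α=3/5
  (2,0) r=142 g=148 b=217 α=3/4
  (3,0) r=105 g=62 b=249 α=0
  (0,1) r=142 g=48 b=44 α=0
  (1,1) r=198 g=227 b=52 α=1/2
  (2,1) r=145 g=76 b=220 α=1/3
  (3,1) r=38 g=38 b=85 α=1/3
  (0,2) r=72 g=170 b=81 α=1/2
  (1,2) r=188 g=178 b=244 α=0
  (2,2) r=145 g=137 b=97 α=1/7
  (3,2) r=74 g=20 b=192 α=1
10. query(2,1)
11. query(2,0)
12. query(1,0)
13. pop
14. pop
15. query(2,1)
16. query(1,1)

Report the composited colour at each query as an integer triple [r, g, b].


(1,2) stack=L1,L2,L3; from [0,0,0]:
+L1 (α=1/2) → [99, 107, 50]
+L2 (α=3/5) → [183, 898/5, 757/5]
+L3 (α=1/6) → [1103/6, 159, 407/3]
= [184, 159, 136]

(2,0) stack=L1,L2,L3; from [0,0,0]:
after L1 α=1: [161, 133, 234]
after L2 α=2/3: [149, 433/3, 620/3]
after L3 α=4/5: [589/5, 3109/15, 3104/15]
→ [118, 207, 207]

(3,1) stack=L1,L2,L3; from [0,0,0]:
+L1 (α=2/5) → [358/5, 324/5, 34/5]
+L2 (α=1/3) → [1766/15, 1093/15, 216/5]
+L3 (α=1/2) → [1678/15, 1139/15, 531/10]
rounded: [112, 76, 53]

at x=2,y=1 over L1,L2,L3,L4,L5,L6:
after L1 α=4/5: [164/5, 928/5, 136]
after L2 α=3/4: [329/20, 4663/20, 247/4]
after L3 α=1/2: [1789/40, 7503/40, 815/8]
after L4 α=1/5: [1959/50, 9993/50, 847/10]
after L5 α=2/3: [2953/50, 34093/150, 5807/30]
after L6 α=1/3: [6578/75, 39793/225, 9107/45]
rounded: [88, 177, 202]

query (2,0) [L1,L2,L3,L4,L5,L6] — begin 0,0,0
L1 α=1: [161, 133, 234]
L2 α=2/3: [149, 433/3, 620/3]
L3 α=4/5: [589/5, 3109/15, 3104/15]
L4 α=5/6: [2032/15, 7592/45, 18479/90]
L5 α=1/6: [1112/9, 4291/27, 19919/108]
L6 α=3/4: [2473/18, 16279/108, 90227/432]
rounded: [137, 151, 209]

(1,0) stack=L1,L2,L3,L4,L5,L6; from [0,0,0]:
after L1 α=1/3: [13/3, 56/3, 235/3]
after L2 α=1/2: [721/6, 815/6, 320/3]
after L3 α=1/3: [829/9, 1427/9, 979/9]
after L4 α=1/2: [527/9, 880/9, 1502/9]
after L5 α=0: [527/9, 880/9, 1502/9]
after L6 α=3/5: [956/9, 8564/45, 8026/45]
= [106, 190, 178]

(2,1) stack=L1,L2,L3,L4; from [0,0,0]:
after L1 α=4/5: [164/5, 928/5, 136]
after L2 α=3/4: [329/20, 4663/20, 247/4]
after L3 α=1/2: [1789/40, 7503/40, 815/8]
after L4 α=1/5: [1959/50, 9993/50, 847/10]
= [39, 200, 85]

query (1,1) [L1,L2,L3,L4] — begin 0,0,0
+L1 (α=1/3) → [167/3, 50/3, 84]
+L2 (α=1/3) → [346/9, 214/9, 263/3]
+L3 (α=6/7) → [12874/63, 5290/63, 4457/21]
+L4 (α=1/3) → [28898/189, 10895/189, 11350/63]
rounded: [153, 58, 180]


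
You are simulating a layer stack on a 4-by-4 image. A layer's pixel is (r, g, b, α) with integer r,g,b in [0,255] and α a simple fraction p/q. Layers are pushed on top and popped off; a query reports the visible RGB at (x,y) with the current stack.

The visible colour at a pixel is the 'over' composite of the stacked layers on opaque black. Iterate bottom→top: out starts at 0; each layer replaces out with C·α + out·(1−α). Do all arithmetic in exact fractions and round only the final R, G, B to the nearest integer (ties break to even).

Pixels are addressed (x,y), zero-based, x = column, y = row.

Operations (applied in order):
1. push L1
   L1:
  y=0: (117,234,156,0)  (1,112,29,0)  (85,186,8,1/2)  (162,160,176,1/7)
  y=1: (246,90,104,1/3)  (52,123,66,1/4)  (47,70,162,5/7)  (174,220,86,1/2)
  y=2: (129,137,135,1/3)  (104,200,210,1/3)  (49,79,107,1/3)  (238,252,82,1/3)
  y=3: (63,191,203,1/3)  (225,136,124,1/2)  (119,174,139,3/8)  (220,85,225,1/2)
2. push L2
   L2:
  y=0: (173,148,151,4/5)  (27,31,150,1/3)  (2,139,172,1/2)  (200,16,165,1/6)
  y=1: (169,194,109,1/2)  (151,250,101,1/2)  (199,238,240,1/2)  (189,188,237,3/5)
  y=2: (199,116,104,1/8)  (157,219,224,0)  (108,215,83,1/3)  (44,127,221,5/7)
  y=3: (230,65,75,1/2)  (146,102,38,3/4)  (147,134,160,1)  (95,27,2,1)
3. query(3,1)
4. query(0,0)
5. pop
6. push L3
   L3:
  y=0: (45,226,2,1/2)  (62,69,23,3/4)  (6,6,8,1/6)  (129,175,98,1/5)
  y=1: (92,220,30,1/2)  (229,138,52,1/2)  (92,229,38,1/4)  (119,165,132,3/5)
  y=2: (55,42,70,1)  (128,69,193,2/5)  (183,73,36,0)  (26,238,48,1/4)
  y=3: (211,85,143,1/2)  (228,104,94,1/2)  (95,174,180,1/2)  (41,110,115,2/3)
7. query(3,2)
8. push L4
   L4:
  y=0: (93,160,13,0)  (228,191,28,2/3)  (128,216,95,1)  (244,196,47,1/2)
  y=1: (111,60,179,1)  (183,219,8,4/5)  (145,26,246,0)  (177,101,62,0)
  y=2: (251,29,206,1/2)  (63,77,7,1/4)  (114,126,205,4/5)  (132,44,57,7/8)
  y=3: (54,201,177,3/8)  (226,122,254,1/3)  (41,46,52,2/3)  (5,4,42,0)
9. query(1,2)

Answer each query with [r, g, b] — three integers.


at x=3,y=1 over L1,L2:
after L1 α=1/2: [87, 110, 43]
after L2 α=3/5: [741/5, 784/5, 797/5]
rounded: [148, 157, 159]

(0,0) stack=L1,L2; from [0,0,0]:
+L1 (α=0) → [0, 0, 0]
+L2 (α=4/5) → [692/5, 592/5, 604/5]
→ [138, 118, 121]

query (3,2) [L1,L3] — begin 0,0,0
+L1 (α=1/3) → [238/3, 84, 82/3]
+L3 (α=1/4) → [66, 245/2, 65/2]
→ [66, 122, 32]

(1,2) stack=L1,L3,L4; from [0,0,0]:
after L1 α=1/3: [104/3, 200/3, 70]
after L3 α=2/5: [72, 338/5, 596/5]
after L4 α=1/4: [279/4, 1399/20, 1823/20]
rounded: [70, 70, 91]


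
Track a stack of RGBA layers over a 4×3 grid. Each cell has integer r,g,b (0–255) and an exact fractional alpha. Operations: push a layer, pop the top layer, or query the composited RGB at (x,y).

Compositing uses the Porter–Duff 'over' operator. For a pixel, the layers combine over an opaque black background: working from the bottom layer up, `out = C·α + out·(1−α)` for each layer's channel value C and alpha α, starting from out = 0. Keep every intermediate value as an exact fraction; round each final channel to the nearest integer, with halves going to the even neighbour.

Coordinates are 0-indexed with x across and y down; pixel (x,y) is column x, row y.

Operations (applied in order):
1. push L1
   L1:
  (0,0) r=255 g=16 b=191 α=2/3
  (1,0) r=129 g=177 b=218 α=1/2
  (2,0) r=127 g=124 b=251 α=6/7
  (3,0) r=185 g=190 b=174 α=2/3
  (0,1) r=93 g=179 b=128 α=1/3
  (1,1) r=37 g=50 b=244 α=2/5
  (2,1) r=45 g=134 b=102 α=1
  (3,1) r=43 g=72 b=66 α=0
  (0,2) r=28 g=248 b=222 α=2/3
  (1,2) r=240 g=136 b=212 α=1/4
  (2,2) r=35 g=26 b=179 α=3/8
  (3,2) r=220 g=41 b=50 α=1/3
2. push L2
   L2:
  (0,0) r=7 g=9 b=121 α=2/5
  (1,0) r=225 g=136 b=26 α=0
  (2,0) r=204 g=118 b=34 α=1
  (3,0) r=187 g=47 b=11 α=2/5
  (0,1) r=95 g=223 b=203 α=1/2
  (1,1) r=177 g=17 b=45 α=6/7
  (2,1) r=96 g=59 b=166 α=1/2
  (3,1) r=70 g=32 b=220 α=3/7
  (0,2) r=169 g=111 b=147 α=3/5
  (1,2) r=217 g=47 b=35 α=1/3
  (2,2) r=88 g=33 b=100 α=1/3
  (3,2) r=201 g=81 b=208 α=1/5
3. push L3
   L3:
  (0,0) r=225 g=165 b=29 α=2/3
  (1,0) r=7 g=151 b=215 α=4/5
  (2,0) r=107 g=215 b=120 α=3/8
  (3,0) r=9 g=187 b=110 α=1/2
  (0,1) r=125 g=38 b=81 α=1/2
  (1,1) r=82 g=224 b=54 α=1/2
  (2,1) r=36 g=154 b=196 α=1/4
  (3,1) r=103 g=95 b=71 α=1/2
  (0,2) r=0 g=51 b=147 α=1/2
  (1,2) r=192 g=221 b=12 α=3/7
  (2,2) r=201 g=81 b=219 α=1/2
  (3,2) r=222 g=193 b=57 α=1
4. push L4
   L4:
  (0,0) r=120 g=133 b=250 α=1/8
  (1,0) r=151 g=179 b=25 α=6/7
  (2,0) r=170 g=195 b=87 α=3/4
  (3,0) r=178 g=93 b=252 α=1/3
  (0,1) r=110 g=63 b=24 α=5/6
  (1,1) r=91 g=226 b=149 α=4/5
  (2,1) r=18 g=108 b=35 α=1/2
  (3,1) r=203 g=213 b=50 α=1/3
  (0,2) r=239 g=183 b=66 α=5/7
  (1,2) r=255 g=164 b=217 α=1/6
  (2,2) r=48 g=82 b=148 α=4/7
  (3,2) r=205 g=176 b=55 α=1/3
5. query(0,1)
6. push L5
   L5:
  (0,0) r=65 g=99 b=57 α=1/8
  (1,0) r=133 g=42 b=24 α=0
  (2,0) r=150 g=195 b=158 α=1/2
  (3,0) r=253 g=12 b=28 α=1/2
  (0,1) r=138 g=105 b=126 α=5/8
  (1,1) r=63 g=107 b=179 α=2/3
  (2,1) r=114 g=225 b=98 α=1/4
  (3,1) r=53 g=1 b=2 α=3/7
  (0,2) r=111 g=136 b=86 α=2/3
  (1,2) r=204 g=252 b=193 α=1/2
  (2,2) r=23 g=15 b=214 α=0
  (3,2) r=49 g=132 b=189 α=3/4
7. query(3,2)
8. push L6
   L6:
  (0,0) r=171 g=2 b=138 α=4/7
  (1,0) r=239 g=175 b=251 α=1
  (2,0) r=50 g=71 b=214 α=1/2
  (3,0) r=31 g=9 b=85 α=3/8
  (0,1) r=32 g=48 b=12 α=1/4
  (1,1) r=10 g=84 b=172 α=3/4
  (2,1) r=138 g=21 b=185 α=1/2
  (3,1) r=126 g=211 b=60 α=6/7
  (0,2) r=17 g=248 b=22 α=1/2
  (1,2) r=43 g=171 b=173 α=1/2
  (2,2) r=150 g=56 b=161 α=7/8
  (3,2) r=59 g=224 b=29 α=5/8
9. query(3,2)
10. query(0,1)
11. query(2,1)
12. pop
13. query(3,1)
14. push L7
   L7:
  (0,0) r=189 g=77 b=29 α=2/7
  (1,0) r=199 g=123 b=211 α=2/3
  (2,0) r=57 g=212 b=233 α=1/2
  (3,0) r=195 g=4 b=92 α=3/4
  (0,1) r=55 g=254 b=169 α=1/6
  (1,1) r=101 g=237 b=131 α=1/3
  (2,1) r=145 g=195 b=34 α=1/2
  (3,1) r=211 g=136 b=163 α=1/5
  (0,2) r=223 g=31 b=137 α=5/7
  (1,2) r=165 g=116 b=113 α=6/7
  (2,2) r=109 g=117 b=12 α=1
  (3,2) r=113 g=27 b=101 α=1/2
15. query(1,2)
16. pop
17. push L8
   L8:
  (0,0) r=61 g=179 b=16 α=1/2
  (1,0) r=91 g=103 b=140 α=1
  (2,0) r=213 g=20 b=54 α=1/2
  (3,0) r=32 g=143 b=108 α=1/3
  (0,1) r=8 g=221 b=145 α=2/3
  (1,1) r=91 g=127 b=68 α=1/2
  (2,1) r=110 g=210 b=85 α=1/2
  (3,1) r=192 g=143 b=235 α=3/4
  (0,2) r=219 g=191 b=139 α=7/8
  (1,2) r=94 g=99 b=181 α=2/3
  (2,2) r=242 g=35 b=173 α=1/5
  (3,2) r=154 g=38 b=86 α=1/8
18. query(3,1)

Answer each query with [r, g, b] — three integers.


query (0,1) [L1,L2,L3,L4] — begin 0,0,0
L1 α=1/3: [31, 179/3, 128/3]
L2 α=1/2: [63, 424/3, 737/6]
L3 α=1/2: [94, 269/3, 1223/12]
L4 α=5/6: [322/3, 607/9, 2663/72]
→ [107, 67, 37]

query (3,2) [L1,L2,L3,L4,L5] — begin 0,0,0
+L1 (α=1/3) → [220/3, 41/3, 50/3]
+L2 (α=1/5) → [1483/15, 407/15, 824/15]
+L3 (α=1) → [222, 193, 57]
+L4 (α=1/3) → [649/3, 562/3, 169/3]
+L5 (α=3/4) → [545/6, 875/6, 935/6]
→ [91, 146, 156]

(3,2) stack=L1,L2,L3,L4,L5,L6; from [0,0,0]:
L1 α=1/3: [220/3, 41/3, 50/3]
L2 α=1/5: [1483/15, 407/15, 824/15]
L3 α=1: [222, 193, 57]
L4 α=1/3: [649/3, 562/3, 169/3]
L5 α=3/4: [545/6, 875/6, 935/6]
L6 α=5/8: [1135/16, 3115/16, 1225/16]
= [71, 195, 77]

at x=0,y=1 over L1,L2,L3,L4,L5,L6:
after L1 α=1/3: [31, 179/3, 128/3]
after L2 α=1/2: [63, 424/3, 737/6]
after L3 α=1/2: [94, 269/3, 1223/12]
after L4 α=5/6: [322/3, 607/9, 2663/72]
after L5 α=5/8: [253/2, 1091/12, 17783/192]
after L6 α=1/4: [823/8, 1283/16, 18551/256]
→ [103, 80, 72]

at x=2,y=1 over L1,L2,L3,L4,L5,L6:
+L1 (α=1) → [45, 134, 102]
+L2 (α=1/2) → [141/2, 193/2, 134]
+L3 (α=1/4) → [495/8, 887/8, 299/2]
+L4 (α=1/2) → [639/16, 1751/16, 369/4]
+L5 (α=1/4) → [3741/64, 8853/64, 1499/16]
+L6 (α=1/2) → [12573/128, 10197/128, 4459/32]
rounded: [98, 80, 139]

at x=3,y=1 over L1,L2,L3,L4,L5:
after L1 α=0: [0, 0, 0]
after L2 α=3/7: [30, 96/7, 660/7]
after L3 α=1/2: [133/2, 761/14, 1157/14]
after L4 α=1/3: [112, 2252/21, 1507/21]
after L5 α=3/7: [607/7, 9071/147, 6154/147]
= [87, 62, 42]

at x=1,y=2 over L1,L2,L3,L4,L5,L7:
L1 α=1/4: [60, 34, 53]
L2 α=1/3: [337/3, 115/3, 47]
L3 α=3/7: [3076/21, 2449/21, 32]
L4 α=1/6: [20735/126, 15689/126, 377/6]
L5 α=1/2: [46439/252, 47441/252, 1535/12]
L7 α=6/7: [295919/1764, 222833/1764, 9671/84]
→ [168, 126, 115]

(3,1) stack=L1,L2,L3,L4,L5,L8; from [0,0,0]:
after L1 α=0: [0, 0, 0]
after L2 α=3/7: [30, 96/7, 660/7]
after L3 α=1/2: [133/2, 761/14, 1157/14]
after L4 α=1/3: [112, 2252/21, 1507/21]
after L5 α=3/7: [607/7, 9071/147, 6154/147]
after L8 α=3/4: [4639/28, 36067/294, 109789/588]
rounded: [166, 123, 187]
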